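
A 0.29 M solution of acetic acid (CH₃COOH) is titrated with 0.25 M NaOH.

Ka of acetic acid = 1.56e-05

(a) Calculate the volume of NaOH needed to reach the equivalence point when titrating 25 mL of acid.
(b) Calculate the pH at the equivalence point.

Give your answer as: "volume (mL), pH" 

moles acid = 0.29 × 25/1000 = 0.00725 mol; V_base = moles/0.25 × 1000 = 29.0 mL. At equivalence only the conjugate base is present: [A⁻] = 0.00725/0.054 = 1.3426e-01 M. Kb = Kw/Ka = 6.41e-10; [OH⁻] = √(Kb × [A⁻]) = 9.2770e-06; pOH = 5.03; pH = 14 - pOH = 8.97.

V = 29.0 mL, pH = 8.97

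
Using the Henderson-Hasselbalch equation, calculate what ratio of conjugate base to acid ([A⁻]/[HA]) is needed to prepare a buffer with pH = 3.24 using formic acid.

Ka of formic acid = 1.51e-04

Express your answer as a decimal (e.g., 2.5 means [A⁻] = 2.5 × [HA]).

pKa = -log(1.51e-04) = 3.8210. pH = pKa + log([A⁻]/[HA]), so log([A⁻]/[HA]) = pH − pKa = 3.24 − 3.8210 = -0.5810. [A⁻]/[HA] = 10^(-0.5810) = 0.262

[A⁻]/[HA] = 0.262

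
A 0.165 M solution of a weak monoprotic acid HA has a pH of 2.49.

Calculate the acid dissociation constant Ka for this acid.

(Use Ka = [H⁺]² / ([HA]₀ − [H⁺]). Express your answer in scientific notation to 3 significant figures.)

[H⁺] = 10^(−pH) = 10^(−2.49) = 3.236e-03 M. For HA ⇌ H⁺ + A⁻, Ka = [H⁺][A⁻]/[HA] = [H⁺]² / ([HA]₀ − [H⁺]) = (3.236e-03)² / (0.165 − 3.236e-03) = 6.47e-05.

K_a = 6.47e-05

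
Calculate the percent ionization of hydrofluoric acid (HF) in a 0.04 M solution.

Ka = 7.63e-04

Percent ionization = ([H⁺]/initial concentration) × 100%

Using Ka equilibrium: x² + Ka×x - Ka×C = 0. Solving: [H⁺] = 5.1561e-03. Percent = (5.1561e-03/0.04) × 100

Percent ionization = 12.9%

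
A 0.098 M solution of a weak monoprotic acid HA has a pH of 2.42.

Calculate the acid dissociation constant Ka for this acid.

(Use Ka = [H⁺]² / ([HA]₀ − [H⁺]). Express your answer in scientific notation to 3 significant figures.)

[H⁺] = 10^(−pH) = 10^(−2.42) = 3.802e-03 M. For HA ⇌ H⁺ + A⁻, Ka = [H⁺][A⁻]/[HA] = [H⁺]² / ([HA]₀ − [H⁺]) = (3.802e-03)² / (0.098 − 3.802e-03) = 1.53e-04.

K_a = 1.53e-04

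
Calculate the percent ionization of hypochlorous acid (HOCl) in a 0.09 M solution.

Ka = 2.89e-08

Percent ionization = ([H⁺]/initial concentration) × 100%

Using Ka equilibrium: x² + Ka×x - Ka×C = 0. Solving: [H⁺] = 5.0986e-05. Percent = (5.0986e-05/0.09) × 100

Percent ionization = 0.0567%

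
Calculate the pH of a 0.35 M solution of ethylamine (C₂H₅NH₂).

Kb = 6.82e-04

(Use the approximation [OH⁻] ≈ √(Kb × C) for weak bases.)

[OH⁻] = √(Kb × C) = √(6.82e-04 × 0.35) = 1.5450e-02. pOH = 1.81, pH = 14 - pOH

pH = 12.19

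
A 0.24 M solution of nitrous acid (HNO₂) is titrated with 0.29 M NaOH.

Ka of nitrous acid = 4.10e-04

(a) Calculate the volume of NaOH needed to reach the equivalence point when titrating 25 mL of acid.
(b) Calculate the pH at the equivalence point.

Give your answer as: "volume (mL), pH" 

moles acid = 0.24 × 25/1000 = 0.006 mol; V_base = moles/0.29 × 1000 = 20.7 mL. At equivalence only the conjugate base is present: [A⁻] = 0.006/0.046 = 1.3132e-01 M. Kb = Kw/Ka = 2.44e-11; [OH⁻] = √(Kb × [A⁻]) = 1.7897e-06; pOH = 5.75; pH = 14 - pOH = 8.25.

V = 20.7 mL, pH = 8.25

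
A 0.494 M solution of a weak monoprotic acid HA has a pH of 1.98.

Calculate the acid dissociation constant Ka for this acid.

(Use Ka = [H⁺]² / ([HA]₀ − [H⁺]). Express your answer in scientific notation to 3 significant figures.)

[H⁺] = 10^(−pH) = 10^(−1.98) = 1.047e-02 M. For HA ⇌ H⁺ + A⁻, Ka = [H⁺][A⁻]/[HA] = [H⁺]² / ([HA]₀ − [H⁺]) = (1.047e-02)² / (0.494 − 1.047e-02) = 2.27e-04.

K_a = 2.27e-04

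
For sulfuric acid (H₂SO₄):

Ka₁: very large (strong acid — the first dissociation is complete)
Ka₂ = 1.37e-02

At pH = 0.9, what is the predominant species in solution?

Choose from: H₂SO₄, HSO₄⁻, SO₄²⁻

The first dissociation is complete, so H₂SO₄ itself is never the predominant species in water; pKa₂ = -log(1.37e-02) = 1.86. For a polyprotic acid the predominant species crosses at each pKa: below pKa_n the protonated form dominates, above it the deprotonated form does. At pH = 0.9, the predominant species is HSO₄⁻.

HSO₄⁻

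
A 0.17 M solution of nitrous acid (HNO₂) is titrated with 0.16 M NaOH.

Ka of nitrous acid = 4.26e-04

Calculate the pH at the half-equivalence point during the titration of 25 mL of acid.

At half-equivalence [HA] = [A⁻], so Henderson-Hasselbalch gives pH = pKa = -log(4.26e-04) = 3.37.

pH = pKa = 3.37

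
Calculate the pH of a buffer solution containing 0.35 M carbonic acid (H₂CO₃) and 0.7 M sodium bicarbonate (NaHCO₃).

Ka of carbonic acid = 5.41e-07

pKa = -log(5.41e-07) = 6.27. pH = pKa + log([A⁻]/[HA]) = 6.27 + log(0.7/0.35)

pH = 6.57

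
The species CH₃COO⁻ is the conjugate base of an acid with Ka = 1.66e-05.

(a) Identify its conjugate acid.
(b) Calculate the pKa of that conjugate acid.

(a) The conjugate acid is formed by adding one H⁺ to CH₃COO⁻, giving CH₃COOH. (b) pKa = -log(Ka) = -log(1.66e-05) = 4.78.

Conjugate acid: CH₃COOH; pK_a = 4.78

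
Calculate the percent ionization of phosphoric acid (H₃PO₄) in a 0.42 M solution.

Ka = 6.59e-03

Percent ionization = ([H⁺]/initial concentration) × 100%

Using Ka equilibrium: x² + Ka×x - Ka×C = 0. Solving: [H⁺] = 4.9418e-02. Percent = (4.9418e-02/0.42) × 100

Percent ionization = 11.8%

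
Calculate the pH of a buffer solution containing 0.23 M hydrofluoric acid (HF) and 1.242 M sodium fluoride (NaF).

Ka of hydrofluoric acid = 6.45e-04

pKa = -log(6.45e-04) = 3.19. pH = pKa + log([A⁻]/[HA]) = 3.19 + log(1.242/0.23)

pH = 3.92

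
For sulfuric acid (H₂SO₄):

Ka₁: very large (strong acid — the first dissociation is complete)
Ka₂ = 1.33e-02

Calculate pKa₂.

pKa₂ = -log(Ka₂) = -log(1.33e-02) = 1.88.

pK_{a2} = 1.88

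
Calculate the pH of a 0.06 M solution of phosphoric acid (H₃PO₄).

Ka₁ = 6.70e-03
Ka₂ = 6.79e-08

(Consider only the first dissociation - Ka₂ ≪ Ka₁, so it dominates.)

First dissociation dominates. From Ka₁ = [H⁺][HA⁻]/[H₂A], x² + Ka₁·x − Ka₁·C = 0 with C = 0.06 M and Ka₁ = 6.70e-03. Solving: [H⁺] = (−Ka₁ + √(Ka₁² + 4·Ka₁·C)) / 2 = 1.6978e-02 M. pH = -log(1.6978e-02) = 1.77.

pH = 1.77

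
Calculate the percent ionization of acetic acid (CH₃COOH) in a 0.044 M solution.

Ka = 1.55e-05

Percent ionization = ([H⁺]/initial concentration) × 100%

Using Ka equilibrium: x² + Ka×x - Ka×C = 0. Solving: [H⁺] = 8.1812e-04. Percent = (8.1812e-04/0.044) × 100

Percent ionization = 1.86%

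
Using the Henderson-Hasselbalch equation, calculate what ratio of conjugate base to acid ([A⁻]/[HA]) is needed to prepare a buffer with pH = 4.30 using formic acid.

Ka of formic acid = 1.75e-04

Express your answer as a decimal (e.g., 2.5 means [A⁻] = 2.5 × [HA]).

pKa = -log(1.75e-04) = 3.7570. pH = pKa + log([A⁻]/[HA]), so log([A⁻]/[HA]) = pH − pKa = 4.30 − 3.7570 = 0.5430. [A⁻]/[HA] = 10^(0.5430) = 3.49

[A⁻]/[HA] = 3.49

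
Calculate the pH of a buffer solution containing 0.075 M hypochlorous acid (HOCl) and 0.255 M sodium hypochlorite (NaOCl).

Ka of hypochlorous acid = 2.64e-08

pKa = -log(2.64e-08) = 7.58. pH = pKa + log([A⁻]/[HA]) = 7.58 + log(0.255/0.075)

pH = 8.11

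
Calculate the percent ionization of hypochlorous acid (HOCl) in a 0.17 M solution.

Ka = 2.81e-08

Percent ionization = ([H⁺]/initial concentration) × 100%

Using Ka equilibrium: x² + Ka×x - Ka×C = 0. Solving: [H⁺] = 6.9102e-05. Percent = (6.9102e-05/0.17) × 100

Percent ionization = 0.0406%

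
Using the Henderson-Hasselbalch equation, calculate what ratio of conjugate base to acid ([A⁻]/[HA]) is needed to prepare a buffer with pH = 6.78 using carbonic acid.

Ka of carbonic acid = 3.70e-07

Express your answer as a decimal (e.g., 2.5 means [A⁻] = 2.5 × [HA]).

pKa = -log(3.70e-07) = 6.4318. pH = pKa + log([A⁻]/[HA]), so log([A⁻]/[HA]) = pH − pKa = 6.78 − 6.4318 = 0.3482. [A⁻]/[HA] = 10^(0.3482) = 2.23

[A⁻]/[HA] = 2.23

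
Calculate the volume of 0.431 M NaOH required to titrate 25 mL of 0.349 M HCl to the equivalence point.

At equivalence: moles acid = moles base. moles HCl = 0.349 × 25/1000 = 0.008725 mol. V_base = moles / 0.431 × 1000 = 20.2 mL.

V_{base} = 20.2 mL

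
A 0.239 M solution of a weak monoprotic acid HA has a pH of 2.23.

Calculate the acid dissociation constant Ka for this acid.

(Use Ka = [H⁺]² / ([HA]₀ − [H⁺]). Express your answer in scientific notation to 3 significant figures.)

[H⁺] = 10^(−pH) = 10^(−2.23) = 5.888e-03 M. For HA ⇌ H⁺ + A⁻, Ka = [H⁺][A⁻]/[HA] = [H⁺]² / ([HA]₀ − [H⁺]) = (5.888e-03)² / (0.239 − 5.888e-03) = 1.49e-04.

K_a = 1.49e-04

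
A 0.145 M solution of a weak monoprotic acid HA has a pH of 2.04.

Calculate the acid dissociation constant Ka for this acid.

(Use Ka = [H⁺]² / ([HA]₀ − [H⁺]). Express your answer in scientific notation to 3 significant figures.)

[H⁺] = 10^(−pH) = 10^(−2.04) = 9.120e-03 M. For HA ⇌ H⁺ + A⁻, Ka = [H⁺][A⁻]/[HA] = [H⁺]² / ([HA]₀ − [H⁺]) = (9.120e-03)² / (0.145 − 9.120e-03) = 6.12e-04.

K_a = 6.12e-04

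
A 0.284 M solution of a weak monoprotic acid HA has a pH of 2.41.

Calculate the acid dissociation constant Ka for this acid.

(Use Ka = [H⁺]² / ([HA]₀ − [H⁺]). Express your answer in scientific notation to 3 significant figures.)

[H⁺] = 10^(−pH) = 10^(−2.41) = 3.890e-03 M. For HA ⇌ H⁺ + A⁻, Ka = [H⁺][A⁻]/[HA] = [H⁺]² / ([HA]₀ − [H⁺]) = (3.890e-03)² / (0.284 − 3.890e-03) = 5.40e-05.

K_a = 5.40e-05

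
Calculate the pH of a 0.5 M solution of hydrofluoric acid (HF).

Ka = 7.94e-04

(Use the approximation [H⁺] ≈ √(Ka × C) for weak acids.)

[H⁺] = √(Ka × C) = √(7.94e-04 × 0.5) = 1.9925e-02. pH = -log(1.9925e-02)

pH = 1.70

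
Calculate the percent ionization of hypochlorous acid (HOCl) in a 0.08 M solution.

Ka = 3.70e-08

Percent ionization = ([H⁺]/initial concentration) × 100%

Using Ka equilibrium: x² + Ka×x - Ka×C = 0. Solving: [H⁺] = 5.4387e-05. Percent = (5.4387e-05/0.08) × 100

Percent ionization = 0.068%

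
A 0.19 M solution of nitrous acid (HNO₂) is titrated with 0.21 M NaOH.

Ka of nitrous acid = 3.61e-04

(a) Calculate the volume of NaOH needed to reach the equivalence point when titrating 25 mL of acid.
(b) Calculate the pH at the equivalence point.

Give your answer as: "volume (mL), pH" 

moles acid = 0.19 × 25/1000 = 0.00475 mol; V_base = moles/0.21 × 1000 = 22.6 mL. At equivalence only the conjugate base is present: [A⁻] = 0.00475/0.048 = 9.9750e-02 M. Kb = Kw/Ka = 2.77e-11; [OH⁻] = √(Kb × [A⁻]) = 1.6623e-06; pOH = 5.78; pH = 14 - pOH = 8.22.

V = 22.6 mL, pH = 8.22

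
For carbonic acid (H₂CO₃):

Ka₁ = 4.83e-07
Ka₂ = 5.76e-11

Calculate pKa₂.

pKa₂ = -log(Ka₂) = -log(5.76e-11) = 10.24.

pK_{a2} = 10.24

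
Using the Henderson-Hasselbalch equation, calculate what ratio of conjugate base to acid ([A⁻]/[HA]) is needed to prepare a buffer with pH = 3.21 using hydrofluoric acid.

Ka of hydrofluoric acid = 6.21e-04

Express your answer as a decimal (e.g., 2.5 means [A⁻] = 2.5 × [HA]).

pKa = -log(6.21e-04) = 3.2069. pH = pKa + log([A⁻]/[HA]), so log([A⁻]/[HA]) = pH − pKa = 3.21 − 3.2069 = 0.0031. [A⁻]/[HA] = 10^(0.0031) = 1.01

[A⁻]/[HA] = 1.01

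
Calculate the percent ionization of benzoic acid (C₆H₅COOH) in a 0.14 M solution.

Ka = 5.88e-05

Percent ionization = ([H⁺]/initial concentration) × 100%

Using Ka equilibrium: x² + Ka×x - Ka×C = 0. Solving: [H⁺] = 2.8399e-03. Percent = (2.8399e-03/0.14) × 100

Percent ionization = 2.03%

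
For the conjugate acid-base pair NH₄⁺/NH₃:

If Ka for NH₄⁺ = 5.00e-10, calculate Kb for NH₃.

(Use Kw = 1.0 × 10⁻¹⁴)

For a conjugate pair Ka × Kb = Kw, so Kb = Kw/Ka = 1.0 × 10⁻¹⁴ / 5.00e-10 = 2.00e-05.

K_b = 2.00e-05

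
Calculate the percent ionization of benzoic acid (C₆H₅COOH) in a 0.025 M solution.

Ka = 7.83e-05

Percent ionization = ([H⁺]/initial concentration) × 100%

Using Ka equilibrium: x² + Ka×x - Ka×C = 0. Solving: [H⁺] = 1.3605e-03. Percent = (1.3605e-03/0.025) × 100

Percent ionization = 5.44%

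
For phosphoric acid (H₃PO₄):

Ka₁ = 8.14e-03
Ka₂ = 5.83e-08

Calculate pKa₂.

pKa₂ = -log(Ka₂) = -log(5.83e-08) = 7.23.

pK_{a2} = 7.23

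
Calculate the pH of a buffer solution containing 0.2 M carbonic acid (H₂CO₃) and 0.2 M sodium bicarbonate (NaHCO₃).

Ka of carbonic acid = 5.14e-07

pKa = -log(5.14e-07) = 6.29. pH = pKa + log([A⁻]/[HA]) = 6.29 + log(0.2/0.2)

pH = 6.29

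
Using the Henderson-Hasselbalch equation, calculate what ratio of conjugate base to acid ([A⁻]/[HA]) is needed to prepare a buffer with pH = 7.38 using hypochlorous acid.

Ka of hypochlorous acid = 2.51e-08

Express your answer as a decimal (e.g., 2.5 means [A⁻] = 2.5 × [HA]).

pKa = -log(2.51e-08) = 7.6003. pH = pKa + log([A⁻]/[HA]), so log([A⁻]/[HA]) = pH − pKa = 7.38 − 7.6003 = -0.2203. [A⁻]/[HA] = 10^(-0.2203) = 0.602

[A⁻]/[HA] = 0.602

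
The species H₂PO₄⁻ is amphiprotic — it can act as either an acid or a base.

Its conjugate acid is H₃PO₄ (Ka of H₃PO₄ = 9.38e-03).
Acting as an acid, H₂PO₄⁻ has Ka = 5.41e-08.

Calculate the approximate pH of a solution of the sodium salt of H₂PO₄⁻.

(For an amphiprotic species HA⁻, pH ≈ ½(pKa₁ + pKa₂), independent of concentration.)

pKa₁ = -log(9.38e-03) = 2.03; pKa₂ = -log(5.41e-08) = 7.27. For an amphiprotic species, pH ≈ ½(pKa₁ + pKa₂) = ½(2.03 + 7.27) = 4.65.

pH = 4.65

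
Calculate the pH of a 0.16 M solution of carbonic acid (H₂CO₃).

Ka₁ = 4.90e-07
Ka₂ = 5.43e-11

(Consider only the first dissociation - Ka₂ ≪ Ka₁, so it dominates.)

First dissociation dominates. From Ka₁ = [H⁺][HA⁻]/[H₂A], x² + Ka₁·x − Ka₁·C = 0 with C = 0.16 M and Ka₁ = 4.90e-07. Solving: [H⁺] = (−Ka₁ + √(Ka₁² + 4·Ka₁·C)) / 2 = 2.7976e-04 M. pH = -log(2.7976e-04) = 3.55.

pH = 3.55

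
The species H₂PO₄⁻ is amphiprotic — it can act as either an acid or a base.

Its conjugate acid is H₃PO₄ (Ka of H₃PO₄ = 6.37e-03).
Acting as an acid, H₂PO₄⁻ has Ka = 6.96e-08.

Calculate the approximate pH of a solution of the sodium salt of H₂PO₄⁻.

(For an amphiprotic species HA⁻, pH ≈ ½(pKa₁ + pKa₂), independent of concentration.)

pKa₁ = -log(6.37e-03) = 2.20; pKa₂ = -log(6.96e-08) = 7.16. For an amphiprotic species, pH ≈ ½(pKa₁ + pKa₂) = ½(2.20 + 7.16) = 4.68.

pH = 4.68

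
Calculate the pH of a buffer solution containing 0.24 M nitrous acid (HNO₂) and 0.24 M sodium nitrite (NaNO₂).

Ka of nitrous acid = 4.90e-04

pKa = -log(4.90e-04) = 3.31. pH = pKa + log([A⁻]/[HA]) = 3.31 + log(0.24/0.24)

pH = 3.31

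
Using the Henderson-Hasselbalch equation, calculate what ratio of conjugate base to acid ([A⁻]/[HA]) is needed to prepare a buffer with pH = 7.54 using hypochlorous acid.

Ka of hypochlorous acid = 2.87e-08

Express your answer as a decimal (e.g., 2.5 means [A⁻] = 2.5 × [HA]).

pKa = -log(2.87e-08) = 7.5421. pH = pKa + log([A⁻]/[HA]), so log([A⁻]/[HA]) = pH − pKa = 7.54 − 7.5421 = -0.0021. [A⁻]/[HA] = 10^(-0.0021) = 0.995

[A⁻]/[HA] = 0.995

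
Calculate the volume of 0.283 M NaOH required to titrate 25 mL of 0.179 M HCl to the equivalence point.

At equivalence: moles acid = moles base. moles HCl = 0.179 × 25/1000 = 0.004475 mol. V_base = moles / 0.283 × 1000 = 15.8 mL.

V_{base} = 15.8 mL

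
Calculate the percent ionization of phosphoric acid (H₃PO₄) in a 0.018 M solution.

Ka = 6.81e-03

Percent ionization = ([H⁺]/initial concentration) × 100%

Using Ka equilibrium: x² + Ka×x - Ka×C = 0. Solving: [H⁺] = 8.1784e-03. Percent = (8.1784e-03/0.018) × 100

Percent ionization = 45.4%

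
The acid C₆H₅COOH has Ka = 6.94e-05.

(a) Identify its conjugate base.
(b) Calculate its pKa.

(a) The conjugate base is formed by removing one H⁺ from C₆H₅COOH, giving C₆H₅COO⁻. (b) pKa = -log(Ka) = -log(6.94e-05) = 4.16.

Conjugate base: C₆H₅COO⁻; pK_a = 4.16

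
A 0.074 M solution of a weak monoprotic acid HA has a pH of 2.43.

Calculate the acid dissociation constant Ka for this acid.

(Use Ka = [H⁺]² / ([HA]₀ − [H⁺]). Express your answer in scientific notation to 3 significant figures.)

[H⁺] = 10^(−pH) = 10^(−2.43) = 3.715e-03 M. For HA ⇌ H⁺ + A⁻, Ka = [H⁺][A⁻]/[HA] = [H⁺]² / ([HA]₀ − [H⁺]) = (3.715e-03)² / (0.074 − 3.715e-03) = 1.96e-04.

K_a = 1.96e-04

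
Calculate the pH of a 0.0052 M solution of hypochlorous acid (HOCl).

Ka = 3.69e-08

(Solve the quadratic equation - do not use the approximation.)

x² + Ka×x - Ka×C = 0. Using quadratic formula: [H⁺] = 1.3834e-05

pH = 4.86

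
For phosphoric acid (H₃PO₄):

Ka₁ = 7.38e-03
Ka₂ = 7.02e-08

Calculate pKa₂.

pKa₂ = -log(Ka₂) = -log(7.02e-08) = 7.15.

pK_{a2} = 7.15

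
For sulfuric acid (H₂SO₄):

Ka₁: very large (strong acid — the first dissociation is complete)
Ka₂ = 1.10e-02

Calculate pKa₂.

pKa₂ = -log(Ka₂) = -log(1.10e-02) = 1.96.

pK_{a2} = 1.96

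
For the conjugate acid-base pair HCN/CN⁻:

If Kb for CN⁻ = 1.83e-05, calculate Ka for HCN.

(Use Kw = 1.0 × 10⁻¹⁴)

For a conjugate pair Ka × Kb = Kw, so Ka = Kw/Kb = 1.0 × 10⁻¹⁴ / 1.83e-05 = 5.46e-10.

K_a = 5.46e-10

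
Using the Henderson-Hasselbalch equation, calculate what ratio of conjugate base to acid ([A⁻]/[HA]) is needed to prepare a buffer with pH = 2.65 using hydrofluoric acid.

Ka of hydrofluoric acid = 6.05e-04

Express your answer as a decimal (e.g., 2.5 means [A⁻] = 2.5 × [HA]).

pKa = -log(6.05e-04) = 3.2182. pH = pKa + log([A⁻]/[HA]), so log([A⁻]/[HA]) = pH − pKa = 2.65 − 3.2182 = -0.5682. [A⁻]/[HA] = 10^(-0.5682) = 0.270

[A⁻]/[HA] = 0.270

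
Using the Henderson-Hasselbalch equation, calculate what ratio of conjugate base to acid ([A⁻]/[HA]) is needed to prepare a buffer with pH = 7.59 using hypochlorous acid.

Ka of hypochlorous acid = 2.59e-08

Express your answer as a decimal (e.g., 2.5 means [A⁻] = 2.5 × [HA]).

pKa = -log(2.59e-08) = 7.5867. pH = pKa + log([A⁻]/[HA]), so log([A⁻]/[HA]) = pH − pKa = 7.59 − 7.5867 = 0.0033. [A⁻]/[HA] = 10^(0.0033) = 1.01

[A⁻]/[HA] = 1.01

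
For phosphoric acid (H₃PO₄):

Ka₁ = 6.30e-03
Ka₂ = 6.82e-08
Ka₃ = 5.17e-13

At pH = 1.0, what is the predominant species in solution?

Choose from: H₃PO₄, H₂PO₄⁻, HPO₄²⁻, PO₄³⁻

pKa₁ = 2.20, pKa₂ = 7.17, pKa₃ = 12.29. For a polyprotic acid the predominant species crosses at each pKa: below pKa_n the protonated form dominates, above it the deprotonated form does. At pH = 1.0, the predominant species is H₃PO₄.

H₃PO₄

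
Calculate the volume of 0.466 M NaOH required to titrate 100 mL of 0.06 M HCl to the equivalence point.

At equivalence: moles acid = moles base. moles HCl = 0.06 × 100/1000 = 0.006 mol. V_base = moles / 0.466 × 1000 = 12.9 mL.

V_{base} = 12.9 mL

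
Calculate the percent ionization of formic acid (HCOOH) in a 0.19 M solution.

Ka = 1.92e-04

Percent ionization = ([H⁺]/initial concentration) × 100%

Using Ka equilibrium: x² + Ka×x - Ka×C = 0. Solving: [H⁺] = 5.9446e-03. Percent = (5.9446e-03/0.19) × 100

Percent ionization = 3.13%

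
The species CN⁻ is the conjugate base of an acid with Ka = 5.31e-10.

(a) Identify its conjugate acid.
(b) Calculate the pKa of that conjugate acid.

(a) The conjugate acid is formed by adding one H⁺ to CN⁻, giving HCN. (b) pKa = -log(Ka) = -log(5.31e-10) = 9.27.

Conjugate acid: HCN; pK_a = 9.27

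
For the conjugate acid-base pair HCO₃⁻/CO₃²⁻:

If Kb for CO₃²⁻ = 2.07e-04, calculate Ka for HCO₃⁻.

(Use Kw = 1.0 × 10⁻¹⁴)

For a conjugate pair Ka × Kb = Kw, so Ka = Kw/Kb = 1.0 × 10⁻¹⁴ / 2.07e-04 = 4.83e-11.

K_a = 4.83e-11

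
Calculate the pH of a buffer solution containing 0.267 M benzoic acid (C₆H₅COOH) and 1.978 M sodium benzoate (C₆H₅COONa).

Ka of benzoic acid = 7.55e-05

pKa = -log(7.55e-05) = 4.12. pH = pKa + log([A⁻]/[HA]) = 4.12 + log(1.978/0.267)

pH = 4.99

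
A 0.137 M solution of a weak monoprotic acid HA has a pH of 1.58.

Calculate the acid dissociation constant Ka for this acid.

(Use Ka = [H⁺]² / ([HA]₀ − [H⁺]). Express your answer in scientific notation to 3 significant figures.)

[H⁺] = 10^(−pH) = 10^(−1.58) = 2.630e-02 M. For HA ⇌ H⁺ + A⁻, Ka = [H⁺][A⁻]/[HA] = [H⁺]² / ([HA]₀ − [H⁺]) = (2.630e-02)² / (0.137 − 2.630e-02) = 6.25e-03.

K_a = 6.25e-03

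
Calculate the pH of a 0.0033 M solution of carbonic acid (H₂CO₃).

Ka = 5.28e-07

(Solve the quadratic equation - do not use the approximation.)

x² + Ka×x - Ka×C = 0. Using quadratic formula: [H⁺] = 4.1479e-05

pH = 4.38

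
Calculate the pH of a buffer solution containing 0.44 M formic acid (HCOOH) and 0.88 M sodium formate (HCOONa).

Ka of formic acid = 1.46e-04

pKa = -log(1.46e-04) = 3.84. pH = pKa + log([A⁻]/[HA]) = 3.84 + log(0.88/0.44)

pH = 4.14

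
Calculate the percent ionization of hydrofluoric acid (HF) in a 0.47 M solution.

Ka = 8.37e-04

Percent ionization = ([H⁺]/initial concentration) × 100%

Using Ka equilibrium: x² + Ka×x - Ka×C = 0. Solving: [H⁺] = 1.9420e-02. Percent = (1.9420e-02/0.47) × 100

Percent ionization = 4.13%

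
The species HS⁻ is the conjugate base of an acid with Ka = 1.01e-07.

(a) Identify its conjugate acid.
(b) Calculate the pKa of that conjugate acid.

(a) The conjugate acid is formed by adding one H⁺ to HS⁻, giving H₂S. (b) pKa = -log(Ka) = -log(1.01e-07) = 7.00.

Conjugate acid: H₂S; pK_a = 7.00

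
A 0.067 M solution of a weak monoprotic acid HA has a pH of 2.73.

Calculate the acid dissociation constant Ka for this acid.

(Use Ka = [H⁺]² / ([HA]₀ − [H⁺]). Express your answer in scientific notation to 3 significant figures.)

[H⁺] = 10^(−pH) = 10^(−2.73) = 1.862e-03 M. For HA ⇌ H⁺ + A⁻, Ka = [H⁺][A⁻]/[HA] = [H⁺]² / ([HA]₀ − [H⁺]) = (1.862e-03)² / (0.067 − 1.862e-03) = 5.32e-05.

K_a = 5.32e-05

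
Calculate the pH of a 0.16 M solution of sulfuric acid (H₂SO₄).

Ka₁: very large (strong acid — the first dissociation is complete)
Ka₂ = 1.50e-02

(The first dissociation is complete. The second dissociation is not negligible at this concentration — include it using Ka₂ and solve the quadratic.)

First dissociation is complete: [H⁺]₀ = [HSO₄⁻]₀ = C = 0.16 M. Second dissociation HSO₄⁻ ⇌ H⁺ + SO₄²⁻: let x = [SO₄²⁻]. Ka₂ = (C + x)·x / (C − x) = 1.50e-02 → x² + (C + Ka₂)·x − Ka₂·C = 0 → x² + 0.17500·x − 2.400e-03 = 0. x = (−0.17500 + √(0.17500² + 4 × 2.400e-03)) / 2 = 1.2781e-02 M. [H⁺] = C + x = 0.16 + 1.2781e-02 = 1.7278e-01 M. pH = -log(1.7278e-01) = 0.76.

pH = 0.76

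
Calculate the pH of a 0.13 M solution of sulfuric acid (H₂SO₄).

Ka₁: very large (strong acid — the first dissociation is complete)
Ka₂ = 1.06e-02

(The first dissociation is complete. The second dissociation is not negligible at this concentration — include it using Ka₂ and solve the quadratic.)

First dissociation is complete: [H⁺]₀ = [HSO₄⁻]₀ = C = 0.13 M. Second dissociation HSO₄⁻ ⇌ H⁺ + SO₄²⁻: let x = [SO₄²⁻]. Ka₂ = (C + x)·x / (C − x) = 1.06e-02 → x² + (C + Ka₂)·x − Ka₂·C = 0 → x² + 0.14060·x − 1.378e-03 = 0. x = (−0.14060 + √(0.14060² + 4 × 1.378e-03)) / 2 = 9.1990e-03 M. [H⁺] = C + x = 0.13 + 9.1990e-03 = 1.3920e-01 M. pH = -log(1.3920e-01) = 0.86.

pH = 0.86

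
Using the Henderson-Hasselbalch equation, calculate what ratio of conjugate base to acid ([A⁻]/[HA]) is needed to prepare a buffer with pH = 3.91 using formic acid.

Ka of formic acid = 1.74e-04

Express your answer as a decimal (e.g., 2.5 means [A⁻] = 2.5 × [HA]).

pKa = -log(1.74e-04) = 3.7595. pH = pKa + log([A⁻]/[HA]), so log([A⁻]/[HA]) = pH − pKa = 3.91 − 3.7595 = 0.1505. [A⁻]/[HA] = 10^(0.1505) = 1.41

[A⁻]/[HA] = 1.41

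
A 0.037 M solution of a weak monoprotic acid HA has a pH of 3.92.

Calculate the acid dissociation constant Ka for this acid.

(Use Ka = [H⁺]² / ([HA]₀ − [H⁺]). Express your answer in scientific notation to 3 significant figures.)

[H⁺] = 10^(−pH) = 10^(−3.92) = 1.202e-04 M. For HA ⇌ H⁺ + A⁻, Ka = [H⁺][A⁻]/[HA] = [H⁺]² / ([HA]₀ − [H⁺]) = (1.202e-04)² / (0.037 − 1.202e-04) = 3.92e-07.

K_a = 3.92e-07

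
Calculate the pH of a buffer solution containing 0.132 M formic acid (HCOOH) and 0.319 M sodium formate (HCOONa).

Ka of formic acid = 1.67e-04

pKa = -log(1.67e-04) = 3.78. pH = pKa + log([A⁻]/[HA]) = 3.78 + log(0.319/0.132)

pH = 4.16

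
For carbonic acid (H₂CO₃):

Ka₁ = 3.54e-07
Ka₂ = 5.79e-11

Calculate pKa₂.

pKa₂ = -log(Ka₂) = -log(5.79e-11) = 10.24.

pK_{a2} = 10.24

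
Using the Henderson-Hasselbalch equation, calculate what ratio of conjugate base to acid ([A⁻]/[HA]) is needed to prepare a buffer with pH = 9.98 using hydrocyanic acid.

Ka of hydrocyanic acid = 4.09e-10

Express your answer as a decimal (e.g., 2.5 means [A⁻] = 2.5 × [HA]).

pKa = -log(4.09e-10) = 9.3883. pH = pKa + log([A⁻]/[HA]), so log([A⁻]/[HA]) = pH − pKa = 9.98 − 9.3883 = 0.5917. [A⁻]/[HA] = 10^(0.5917) = 3.91

[A⁻]/[HA] = 3.91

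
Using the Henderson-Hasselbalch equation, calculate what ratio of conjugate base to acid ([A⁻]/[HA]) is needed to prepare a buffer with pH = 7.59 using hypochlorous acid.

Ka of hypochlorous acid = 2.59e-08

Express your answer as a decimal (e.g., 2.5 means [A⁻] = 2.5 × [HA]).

pKa = -log(2.59e-08) = 7.5867. pH = pKa + log([A⁻]/[HA]), so log([A⁻]/[HA]) = pH − pKa = 7.59 − 7.5867 = 0.0033. [A⁻]/[HA] = 10^(0.0033) = 1.01

[A⁻]/[HA] = 1.01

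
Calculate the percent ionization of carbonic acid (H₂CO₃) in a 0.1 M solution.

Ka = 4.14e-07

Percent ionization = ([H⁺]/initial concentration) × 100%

Using Ka equilibrium: x² + Ka×x - Ka×C = 0. Solving: [H⁺] = 2.0326e-04. Percent = (2.0326e-04/0.1) × 100

Percent ionization = 0.203%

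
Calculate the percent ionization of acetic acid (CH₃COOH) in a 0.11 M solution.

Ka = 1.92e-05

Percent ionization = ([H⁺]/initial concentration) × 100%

Using Ka equilibrium: x² + Ka×x - Ka×C = 0. Solving: [H⁺] = 1.4437e-03. Percent = (1.4437e-03/0.11) × 100

Percent ionization = 1.31%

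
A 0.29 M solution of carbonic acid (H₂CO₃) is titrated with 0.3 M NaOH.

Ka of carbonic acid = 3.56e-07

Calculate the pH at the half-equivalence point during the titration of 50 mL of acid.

At half-equivalence [HA] = [A⁻], so Henderson-Hasselbalch gives pH = pKa = -log(3.56e-07) = 6.45.

pH = pKa = 6.45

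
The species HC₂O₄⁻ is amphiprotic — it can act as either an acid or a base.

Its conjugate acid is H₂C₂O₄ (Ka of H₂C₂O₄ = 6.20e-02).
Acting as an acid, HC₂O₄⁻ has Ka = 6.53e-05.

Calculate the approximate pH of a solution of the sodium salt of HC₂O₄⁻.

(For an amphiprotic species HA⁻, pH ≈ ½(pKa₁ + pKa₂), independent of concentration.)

pKa₁ = -log(6.20e-02) = 1.21; pKa₂ = -log(6.53e-05) = 4.19. For an amphiprotic species, pH ≈ ½(pKa₁ + pKa₂) = ½(1.21 + 4.19) = 2.70.

pH = 2.70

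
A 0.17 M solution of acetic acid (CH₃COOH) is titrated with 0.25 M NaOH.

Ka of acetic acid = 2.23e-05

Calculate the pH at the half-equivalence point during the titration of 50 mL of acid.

At half-equivalence [HA] = [A⁻], so Henderson-Hasselbalch gives pH = pKa = -log(2.23e-05) = 4.65.

pH = pKa = 4.65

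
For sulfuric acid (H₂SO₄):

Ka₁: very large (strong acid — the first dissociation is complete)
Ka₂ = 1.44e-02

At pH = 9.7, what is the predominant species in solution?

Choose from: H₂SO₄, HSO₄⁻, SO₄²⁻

The first dissociation is complete, so H₂SO₄ itself is never the predominant species in water; pKa₂ = -log(1.44e-02) = 1.84. For a polyprotic acid the predominant species crosses at each pKa: below pKa_n the protonated form dominates, above it the deprotonated form does. At pH = 9.7, the predominant species is SO₄²⁻.

SO₄²⁻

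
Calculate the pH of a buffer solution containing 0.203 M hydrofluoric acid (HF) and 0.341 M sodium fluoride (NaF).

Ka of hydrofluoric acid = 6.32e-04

pKa = -log(6.32e-04) = 3.20. pH = pKa + log([A⁻]/[HA]) = 3.20 + log(0.341/0.203)

pH = 3.42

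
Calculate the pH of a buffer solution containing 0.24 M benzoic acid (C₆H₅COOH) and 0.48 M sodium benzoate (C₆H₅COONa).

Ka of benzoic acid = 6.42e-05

pKa = -log(6.42e-05) = 4.19. pH = pKa + log([A⁻]/[HA]) = 4.19 + log(0.48/0.24)

pH = 4.49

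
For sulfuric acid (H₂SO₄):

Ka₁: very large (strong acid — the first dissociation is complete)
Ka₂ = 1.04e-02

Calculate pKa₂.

pKa₂ = -log(Ka₂) = -log(1.04e-02) = 1.98.

pK_{a2} = 1.98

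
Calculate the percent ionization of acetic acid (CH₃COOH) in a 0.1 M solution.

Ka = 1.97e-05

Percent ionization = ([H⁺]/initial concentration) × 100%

Using Ka equilibrium: x² + Ka×x - Ka×C = 0. Solving: [H⁺] = 1.3938e-03. Percent = (1.3938e-03/0.1) × 100

Percent ionization = 1.39%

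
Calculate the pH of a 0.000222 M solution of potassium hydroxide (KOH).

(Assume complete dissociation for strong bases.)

[OH⁻] = 0.000222 M for strong base. pOH = -log[OH⁻] = 3.65, pH = 14 - pOH

pH = 10.35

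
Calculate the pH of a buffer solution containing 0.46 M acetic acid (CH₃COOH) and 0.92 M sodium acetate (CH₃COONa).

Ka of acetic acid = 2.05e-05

pKa = -log(2.05e-05) = 4.69. pH = pKa + log([A⁻]/[HA]) = 4.69 + log(0.92/0.46)

pH = 4.99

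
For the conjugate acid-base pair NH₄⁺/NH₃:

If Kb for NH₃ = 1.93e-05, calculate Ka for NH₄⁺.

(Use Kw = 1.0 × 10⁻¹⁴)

For a conjugate pair Ka × Kb = Kw, so Ka = Kw/Kb = 1.0 × 10⁻¹⁴ / 1.93e-05 = 5.18e-10.

K_a = 5.18e-10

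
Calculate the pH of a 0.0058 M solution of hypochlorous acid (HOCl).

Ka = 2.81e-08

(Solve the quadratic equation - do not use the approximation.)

x² + Ka×x - Ka×C = 0. Using quadratic formula: [H⁺] = 1.2752e-05

pH = 4.89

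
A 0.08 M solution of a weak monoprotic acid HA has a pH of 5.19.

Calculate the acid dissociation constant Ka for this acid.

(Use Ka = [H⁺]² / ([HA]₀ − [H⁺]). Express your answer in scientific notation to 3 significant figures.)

[H⁺] = 10^(−pH) = 10^(−5.19) = 6.457e-06 M. For HA ⇌ H⁺ + A⁻, Ka = [H⁺][A⁻]/[HA] = [H⁺]² / ([HA]₀ − [H⁺]) = (6.457e-06)² / (0.08 − 6.457e-06) = 5.21e-10.

K_a = 5.21e-10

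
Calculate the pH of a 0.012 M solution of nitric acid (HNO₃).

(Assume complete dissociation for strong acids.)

[H⁺] = 0.012 M for strong acid. pH = -log[H⁺] = -log(0.012)

pH = 1.92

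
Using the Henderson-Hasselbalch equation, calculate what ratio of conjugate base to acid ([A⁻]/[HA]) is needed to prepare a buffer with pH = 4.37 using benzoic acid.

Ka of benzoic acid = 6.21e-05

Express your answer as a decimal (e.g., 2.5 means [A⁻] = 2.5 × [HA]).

pKa = -log(6.21e-05) = 4.2069. pH = pKa + log([A⁻]/[HA]), so log([A⁻]/[HA]) = pH − pKa = 4.37 − 4.2069 = 0.1631. [A⁻]/[HA] = 10^(0.1631) = 1.46

[A⁻]/[HA] = 1.46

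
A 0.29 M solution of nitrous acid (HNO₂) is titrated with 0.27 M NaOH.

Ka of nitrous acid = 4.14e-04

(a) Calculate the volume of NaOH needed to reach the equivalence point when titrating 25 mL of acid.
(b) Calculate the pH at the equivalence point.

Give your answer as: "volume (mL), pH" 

moles acid = 0.29 × 25/1000 = 0.00725 mol; V_base = moles/0.27 × 1000 = 26.9 mL. At equivalence only the conjugate base is present: [A⁻] = 0.00725/0.052 = 1.3982e-01 M. Kb = Kw/Ka = 2.42e-11; [OH⁻] = √(Kb × [A⁻]) = 1.8378e-06; pOH = 5.74; pH = 14 - pOH = 8.26.

V = 26.9 mL, pH = 8.26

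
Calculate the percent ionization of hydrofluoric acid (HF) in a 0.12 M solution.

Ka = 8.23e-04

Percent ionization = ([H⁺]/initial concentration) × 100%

Using Ka equilibrium: x² + Ka×x - Ka×C = 0. Solving: [H⁺] = 9.5348e-03. Percent = (9.5348e-03/0.12) × 100

Percent ionization = 7.95%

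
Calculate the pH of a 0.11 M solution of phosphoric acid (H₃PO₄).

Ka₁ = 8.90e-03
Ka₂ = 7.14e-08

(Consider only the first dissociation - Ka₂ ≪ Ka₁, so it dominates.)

First dissociation dominates. From Ka₁ = [H⁺][HA⁻]/[H₂A], x² + Ka₁·x − Ka₁·C = 0 with C = 0.11 M and Ka₁ = 8.90e-03. Solving: [H⁺] = (−Ka₁ + √(Ka₁² + 4·Ka₁·C)) / 2 = 2.7154e-02 M. pH = -log(2.7154e-02) = 1.57.

pH = 1.57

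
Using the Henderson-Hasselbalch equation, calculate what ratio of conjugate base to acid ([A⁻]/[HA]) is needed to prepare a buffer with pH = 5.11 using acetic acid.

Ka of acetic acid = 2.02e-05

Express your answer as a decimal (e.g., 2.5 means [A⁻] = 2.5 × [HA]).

pKa = -log(2.02e-05) = 4.6946. pH = pKa + log([A⁻]/[HA]), so log([A⁻]/[HA]) = pH − pKa = 5.11 − 4.6946 = 0.4154. [A⁻]/[HA] = 10^(0.4154) = 2.60

[A⁻]/[HA] = 2.60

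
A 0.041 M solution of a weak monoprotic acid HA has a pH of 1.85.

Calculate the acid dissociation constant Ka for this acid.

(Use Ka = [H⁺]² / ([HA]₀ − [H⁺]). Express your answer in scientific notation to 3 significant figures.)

[H⁺] = 10^(−pH) = 10^(−1.85) = 1.413e-02 M. For HA ⇌ H⁺ + A⁻, Ka = [H⁺][A⁻]/[HA] = [H⁺]² / ([HA]₀ − [H⁺]) = (1.413e-02)² / (0.041 − 1.413e-02) = 7.42e-03.

K_a = 7.42e-03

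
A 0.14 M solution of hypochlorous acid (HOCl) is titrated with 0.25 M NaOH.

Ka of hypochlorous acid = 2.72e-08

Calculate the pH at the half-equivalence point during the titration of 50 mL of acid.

At half-equivalence [HA] = [A⁻], so Henderson-Hasselbalch gives pH = pKa = -log(2.72e-08) = 7.57.

pH = pKa = 7.57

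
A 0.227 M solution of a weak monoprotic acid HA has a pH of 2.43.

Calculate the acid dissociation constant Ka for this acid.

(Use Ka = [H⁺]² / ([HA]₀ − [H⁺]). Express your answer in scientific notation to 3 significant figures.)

[H⁺] = 10^(−pH) = 10^(−2.43) = 3.715e-03 M. For HA ⇌ H⁺ + A⁻, Ka = [H⁺][A⁻]/[HA] = [H⁺]² / ([HA]₀ − [H⁺]) = (3.715e-03)² / (0.227 − 3.715e-03) = 6.18e-05.

K_a = 6.18e-05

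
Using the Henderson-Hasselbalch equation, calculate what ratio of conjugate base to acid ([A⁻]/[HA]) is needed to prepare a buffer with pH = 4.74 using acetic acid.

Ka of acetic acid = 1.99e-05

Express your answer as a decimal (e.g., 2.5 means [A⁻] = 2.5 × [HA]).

pKa = -log(1.99e-05) = 4.7011. pH = pKa + log([A⁻]/[HA]), so log([A⁻]/[HA]) = pH − pKa = 4.74 − 4.7011 = 0.0389. [A⁻]/[HA] = 10^(0.0389) = 1.09

[A⁻]/[HA] = 1.09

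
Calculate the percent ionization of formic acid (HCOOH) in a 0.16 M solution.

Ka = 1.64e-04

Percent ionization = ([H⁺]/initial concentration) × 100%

Using Ka equilibrium: x² + Ka×x - Ka×C = 0. Solving: [H⁺] = 5.0412e-03. Percent = (5.0412e-03/0.16) × 100

Percent ionization = 3.15%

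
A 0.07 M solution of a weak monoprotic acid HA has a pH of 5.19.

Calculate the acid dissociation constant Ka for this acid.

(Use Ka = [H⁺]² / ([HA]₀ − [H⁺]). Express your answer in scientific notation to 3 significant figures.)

[H⁺] = 10^(−pH) = 10^(−5.19) = 6.457e-06 M. For HA ⇌ H⁺ + A⁻, Ka = [H⁺][A⁻]/[HA] = [H⁺]² / ([HA]₀ − [H⁺]) = (6.457e-06)² / (0.07 − 6.457e-06) = 5.96e-10.

K_a = 5.96e-10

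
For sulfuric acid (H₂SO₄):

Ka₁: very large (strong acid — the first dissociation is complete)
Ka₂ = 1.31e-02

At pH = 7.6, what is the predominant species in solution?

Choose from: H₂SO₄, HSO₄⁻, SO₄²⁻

The first dissociation is complete, so H₂SO₄ itself is never the predominant species in water; pKa₂ = -log(1.31e-02) = 1.88. For a polyprotic acid the predominant species crosses at each pKa: below pKa_n the protonated form dominates, above it the deprotonated form does. At pH = 7.6, the predominant species is SO₄²⁻.

SO₄²⁻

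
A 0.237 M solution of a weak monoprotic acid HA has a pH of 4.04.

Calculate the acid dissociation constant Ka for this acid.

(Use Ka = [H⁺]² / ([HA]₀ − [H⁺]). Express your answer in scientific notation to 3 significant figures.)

[H⁺] = 10^(−pH) = 10^(−4.04) = 9.120e-05 M. For HA ⇌ H⁺ + A⁻, Ka = [H⁺][A⁻]/[HA] = [H⁺]² / ([HA]₀ − [H⁺]) = (9.120e-05)² / (0.237 − 9.120e-05) = 3.51e-08.

K_a = 3.51e-08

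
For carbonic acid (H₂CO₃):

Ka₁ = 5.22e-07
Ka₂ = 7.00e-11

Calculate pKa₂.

pKa₂ = -log(Ka₂) = -log(7.00e-11) = 10.15.

pK_{a2} = 10.15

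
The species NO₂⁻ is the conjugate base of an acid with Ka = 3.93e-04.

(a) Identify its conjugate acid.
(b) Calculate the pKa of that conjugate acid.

(a) The conjugate acid is formed by adding one H⁺ to NO₂⁻, giving HNO₂. (b) pKa = -log(Ka) = -log(3.93e-04) = 3.41.

Conjugate acid: HNO₂; pK_a = 3.41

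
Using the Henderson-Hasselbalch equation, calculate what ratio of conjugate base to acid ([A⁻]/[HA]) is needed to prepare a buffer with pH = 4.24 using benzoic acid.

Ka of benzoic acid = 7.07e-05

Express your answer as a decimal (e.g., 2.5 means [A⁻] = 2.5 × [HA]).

pKa = -log(7.07e-05) = 4.1506. pH = pKa + log([A⁻]/[HA]), so log([A⁻]/[HA]) = pH − pKa = 4.24 − 4.1506 = 0.0894. [A⁻]/[HA] = 10^(0.0894) = 1.23

[A⁻]/[HA] = 1.23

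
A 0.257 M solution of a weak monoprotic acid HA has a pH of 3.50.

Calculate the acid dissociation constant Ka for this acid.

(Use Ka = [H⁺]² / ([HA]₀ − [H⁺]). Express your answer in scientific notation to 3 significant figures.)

[H⁺] = 10^(−pH) = 10^(−3.50) = 3.162e-04 M. For HA ⇌ H⁺ + A⁻, Ka = [H⁺][A⁻]/[HA] = [H⁺]² / ([HA]₀ − [H⁺]) = (3.162e-04)² / (0.257 − 3.162e-04) = 3.90e-07.

K_a = 3.90e-07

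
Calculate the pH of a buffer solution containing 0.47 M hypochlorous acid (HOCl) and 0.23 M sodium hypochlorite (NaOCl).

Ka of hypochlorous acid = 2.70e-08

pKa = -log(2.70e-08) = 7.57. pH = pKa + log([A⁻]/[HA]) = 7.57 + log(0.23/0.47)

pH = 7.26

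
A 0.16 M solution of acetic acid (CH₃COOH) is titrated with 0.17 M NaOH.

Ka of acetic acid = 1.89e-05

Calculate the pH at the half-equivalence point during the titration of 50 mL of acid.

At half-equivalence [HA] = [A⁻], so Henderson-Hasselbalch gives pH = pKa = -log(1.89e-05) = 4.72.

pH = pKa = 4.72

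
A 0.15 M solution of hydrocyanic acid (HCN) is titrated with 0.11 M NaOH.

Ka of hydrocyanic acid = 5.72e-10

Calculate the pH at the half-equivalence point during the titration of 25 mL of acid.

At half-equivalence [HA] = [A⁻], so Henderson-Hasselbalch gives pH = pKa = -log(5.72e-10) = 9.24.

pH = pKa = 9.24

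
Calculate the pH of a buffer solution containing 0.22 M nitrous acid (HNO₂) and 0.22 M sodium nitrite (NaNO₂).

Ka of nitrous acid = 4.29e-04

pKa = -log(4.29e-04) = 3.37. pH = pKa + log([A⁻]/[HA]) = 3.37 + log(0.22/0.22)

pH = 3.37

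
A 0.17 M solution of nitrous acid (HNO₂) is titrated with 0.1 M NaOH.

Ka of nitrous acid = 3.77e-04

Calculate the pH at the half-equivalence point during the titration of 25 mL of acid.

At half-equivalence [HA] = [A⁻], so Henderson-Hasselbalch gives pH = pKa = -log(3.77e-04) = 3.42.

pH = pKa = 3.42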